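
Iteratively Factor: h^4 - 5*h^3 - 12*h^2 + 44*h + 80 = (h + 2)*(h^3 - 7*h^2 + 2*h + 40) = (h - 4)*(h + 2)*(h^2 - 3*h - 10) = (h - 4)*(h + 2)^2*(h - 5)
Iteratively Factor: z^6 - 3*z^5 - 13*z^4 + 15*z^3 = (z - 5)*(z^5 + 2*z^4 - 3*z^3) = z*(z - 5)*(z^4 + 2*z^3 - 3*z^2) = z^2*(z - 5)*(z^3 + 2*z^2 - 3*z) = z^2*(z - 5)*(z - 1)*(z^2 + 3*z) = z^3*(z - 5)*(z - 1)*(z + 3)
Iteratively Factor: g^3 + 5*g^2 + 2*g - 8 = (g - 1)*(g^2 + 6*g + 8) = (g - 1)*(g + 4)*(g + 2)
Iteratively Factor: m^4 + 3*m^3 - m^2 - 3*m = (m - 1)*(m^3 + 4*m^2 + 3*m) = (m - 1)*(m + 3)*(m^2 + m) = m*(m - 1)*(m + 3)*(m + 1)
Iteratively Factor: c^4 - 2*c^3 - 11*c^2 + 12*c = (c - 1)*(c^3 - c^2 - 12*c) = (c - 4)*(c - 1)*(c^2 + 3*c) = (c - 4)*(c - 1)*(c + 3)*(c)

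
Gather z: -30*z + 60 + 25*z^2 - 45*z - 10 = 25*z^2 - 75*z + 50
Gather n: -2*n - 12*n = -14*n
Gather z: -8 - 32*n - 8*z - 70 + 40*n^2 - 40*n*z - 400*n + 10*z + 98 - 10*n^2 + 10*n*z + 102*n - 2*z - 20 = 30*n^2 - 30*n*z - 330*n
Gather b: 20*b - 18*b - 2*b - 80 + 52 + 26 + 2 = 0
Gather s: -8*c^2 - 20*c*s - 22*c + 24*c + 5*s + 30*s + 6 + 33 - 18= -8*c^2 + 2*c + s*(35 - 20*c) + 21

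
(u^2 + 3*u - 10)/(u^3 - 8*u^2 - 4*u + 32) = (u + 5)/(u^2 - 6*u - 16)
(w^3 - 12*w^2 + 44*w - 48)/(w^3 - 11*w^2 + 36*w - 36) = (w - 4)/(w - 3)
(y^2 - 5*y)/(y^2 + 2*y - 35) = y/(y + 7)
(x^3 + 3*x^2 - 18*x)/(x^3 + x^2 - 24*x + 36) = x/(x - 2)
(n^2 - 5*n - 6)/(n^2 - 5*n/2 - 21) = 2*(n + 1)/(2*n + 7)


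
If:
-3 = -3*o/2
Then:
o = 2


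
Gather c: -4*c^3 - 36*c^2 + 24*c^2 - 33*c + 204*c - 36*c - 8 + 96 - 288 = -4*c^3 - 12*c^2 + 135*c - 200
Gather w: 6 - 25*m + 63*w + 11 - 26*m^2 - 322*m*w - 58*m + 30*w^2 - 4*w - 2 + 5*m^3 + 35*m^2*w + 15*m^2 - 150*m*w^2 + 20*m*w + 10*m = 5*m^3 - 11*m^2 - 73*m + w^2*(30 - 150*m) + w*(35*m^2 - 302*m + 59) + 15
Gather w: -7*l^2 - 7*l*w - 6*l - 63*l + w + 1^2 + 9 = -7*l^2 - 69*l + w*(1 - 7*l) + 10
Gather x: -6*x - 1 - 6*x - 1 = -12*x - 2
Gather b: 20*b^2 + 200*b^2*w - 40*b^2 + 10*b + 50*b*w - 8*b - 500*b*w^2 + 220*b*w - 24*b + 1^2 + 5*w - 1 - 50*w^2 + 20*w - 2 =b^2*(200*w - 20) + b*(-500*w^2 + 270*w - 22) - 50*w^2 + 25*w - 2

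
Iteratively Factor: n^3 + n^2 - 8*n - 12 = (n - 3)*(n^2 + 4*n + 4) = (n - 3)*(n + 2)*(n + 2)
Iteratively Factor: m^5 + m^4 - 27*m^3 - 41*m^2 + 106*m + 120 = (m + 1)*(m^4 - 27*m^2 - 14*m + 120) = (m - 5)*(m + 1)*(m^3 + 5*m^2 - 2*m - 24) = (m - 5)*(m + 1)*(m + 4)*(m^2 + m - 6) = (m - 5)*(m + 1)*(m + 3)*(m + 4)*(m - 2)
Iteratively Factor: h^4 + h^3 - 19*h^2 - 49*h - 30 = (h + 3)*(h^3 - 2*h^2 - 13*h - 10) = (h + 1)*(h + 3)*(h^2 - 3*h - 10) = (h + 1)*(h + 2)*(h + 3)*(h - 5)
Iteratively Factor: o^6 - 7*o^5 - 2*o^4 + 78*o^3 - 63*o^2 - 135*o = (o + 3)*(o^5 - 10*o^4 + 28*o^3 - 6*o^2 - 45*o) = (o + 1)*(o + 3)*(o^4 - 11*o^3 + 39*o^2 - 45*o) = o*(o + 1)*(o + 3)*(o^3 - 11*o^2 + 39*o - 45) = o*(o - 5)*(o + 1)*(o + 3)*(o^2 - 6*o + 9) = o*(o - 5)*(o - 3)*(o + 1)*(o + 3)*(o - 3)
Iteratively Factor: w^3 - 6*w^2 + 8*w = (w - 4)*(w^2 - 2*w) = w*(w - 4)*(w - 2)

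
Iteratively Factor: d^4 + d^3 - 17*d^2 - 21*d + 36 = (d - 1)*(d^3 + 2*d^2 - 15*d - 36) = (d - 4)*(d - 1)*(d^2 + 6*d + 9) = (d - 4)*(d - 1)*(d + 3)*(d + 3)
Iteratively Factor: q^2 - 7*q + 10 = (q - 2)*(q - 5)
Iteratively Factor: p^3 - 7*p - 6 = (p - 3)*(p^2 + 3*p + 2) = (p - 3)*(p + 1)*(p + 2)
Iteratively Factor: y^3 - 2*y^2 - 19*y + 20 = (y - 5)*(y^2 + 3*y - 4) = (y - 5)*(y + 4)*(y - 1)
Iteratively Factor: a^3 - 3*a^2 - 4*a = (a - 4)*(a^2 + a) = (a - 4)*(a + 1)*(a)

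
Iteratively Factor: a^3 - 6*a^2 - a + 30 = (a + 2)*(a^2 - 8*a + 15) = (a - 5)*(a + 2)*(a - 3)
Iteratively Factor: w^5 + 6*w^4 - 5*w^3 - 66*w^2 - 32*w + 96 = (w - 1)*(w^4 + 7*w^3 + 2*w^2 - 64*w - 96) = (w - 1)*(w + 2)*(w^3 + 5*w^2 - 8*w - 48) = (w - 1)*(w + 2)*(w + 4)*(w^2 + w - 12) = (w - 3)*(w - 1)*(w + 2)*(w + 4)*(w + 4)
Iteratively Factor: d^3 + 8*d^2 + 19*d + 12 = (d + 4)*(d^2 + 4*d + 3) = (d + 3)*(d + 4)*(d + 1)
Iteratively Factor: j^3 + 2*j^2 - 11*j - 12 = (j + 1)*(j^2 + j - 12) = (j + 1)*(j + 4)*(j - 3)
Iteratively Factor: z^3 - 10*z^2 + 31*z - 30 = (z - 5)*(z^2 - 5*z + 6) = (z - 5)*(z - 3)*(z - 2)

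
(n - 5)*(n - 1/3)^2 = n^3 - 17*n^2/3 + 31*n/9 - 5/9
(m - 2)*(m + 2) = m^2 - 4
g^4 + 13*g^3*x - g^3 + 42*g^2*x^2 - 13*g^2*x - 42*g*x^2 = g*(g - 1)*(g + 6*x)*(g + 7*x)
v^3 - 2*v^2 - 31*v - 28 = (v - 7)*(v + 1)*(v + 4)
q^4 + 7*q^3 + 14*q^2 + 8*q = q*(q + 1)*(q + 2)*(q + 4)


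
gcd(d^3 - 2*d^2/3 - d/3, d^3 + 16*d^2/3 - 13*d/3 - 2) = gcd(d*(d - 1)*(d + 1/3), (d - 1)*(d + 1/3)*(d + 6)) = d^2 - 2*d/3 - 1/3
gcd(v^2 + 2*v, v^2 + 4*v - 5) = 1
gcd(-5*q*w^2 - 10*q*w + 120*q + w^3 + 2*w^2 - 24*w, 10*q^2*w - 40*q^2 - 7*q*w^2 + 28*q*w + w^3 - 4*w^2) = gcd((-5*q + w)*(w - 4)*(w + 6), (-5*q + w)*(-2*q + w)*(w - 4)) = 5*q*w - 20*q - w^2 + 4*w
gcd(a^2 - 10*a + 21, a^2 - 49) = a - 7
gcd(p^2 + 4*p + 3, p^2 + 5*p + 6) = p + 3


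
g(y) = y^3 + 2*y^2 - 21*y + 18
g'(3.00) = 18.00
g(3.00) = 0.00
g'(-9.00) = 186.00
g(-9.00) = -360.00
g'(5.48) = 91.01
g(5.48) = 127.55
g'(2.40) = 5.88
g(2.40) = -7.06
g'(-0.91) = -22.16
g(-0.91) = 38.01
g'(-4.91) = 31.68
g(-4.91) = 50.96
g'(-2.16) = -15.64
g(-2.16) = 62.61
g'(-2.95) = -6.69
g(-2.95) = 71.68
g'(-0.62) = -22.33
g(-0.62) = 31.55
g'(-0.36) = -22.05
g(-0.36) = 25.77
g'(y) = 3*y^2 + 4*y - 21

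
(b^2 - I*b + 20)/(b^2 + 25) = (b + 4*I)/(b + 5*I)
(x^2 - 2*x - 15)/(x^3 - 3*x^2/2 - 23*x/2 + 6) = 2*(x - 5)/(2*x^2 - 9*x + 4)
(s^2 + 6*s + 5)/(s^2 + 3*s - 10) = (s + 1)/(s - 2)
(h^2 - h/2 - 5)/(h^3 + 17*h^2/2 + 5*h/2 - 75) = (h + 2)/(h^2 + 11*h + 30)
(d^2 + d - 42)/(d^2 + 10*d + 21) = (d - 6)/(d + 3)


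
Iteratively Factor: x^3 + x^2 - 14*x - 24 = (x - 4)*(x^2 + 5*x + 6) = (x - 4)*(x + 2)*(x + 3)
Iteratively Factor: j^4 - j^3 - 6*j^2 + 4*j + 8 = (j - 2)*(j^3 + j^2 - 4*j - 4) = (j - 2)^2*(j^2 + 3*j + 2) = (j - 2)^2*(j + 2)*(j + 1)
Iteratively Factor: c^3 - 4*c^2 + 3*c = (c)*(c^2 - 4*c + 3) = c*(c - 3)*(c - 1)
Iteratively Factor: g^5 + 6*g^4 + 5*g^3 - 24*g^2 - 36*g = (g + 3)*(g^4 + 3*g^3 - 4*g^2 - 12*g) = (g - 2)*(g + 3)*(g^3 + 5*g^2 + 6*g) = (g - 2)*(g + 3)^2*(g^2 + 2*g) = g*(g - 2)*(g + 3)^2*(g + 2)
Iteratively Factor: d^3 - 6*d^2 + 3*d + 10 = (d - 2)*(d^2 - 4*d - 5) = (d - 5)*(d - 2)*(d + 1)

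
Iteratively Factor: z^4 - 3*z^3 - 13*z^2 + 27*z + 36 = (z + 1)*(z^3 - 4*z^2 - 9*z + 36) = (z - 3)*(z + 1)*(z^2 - z - 12) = (z - 3)*(z + 1)*(z + 3)*(z - 4)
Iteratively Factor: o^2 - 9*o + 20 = (o - 4)*(o - 5)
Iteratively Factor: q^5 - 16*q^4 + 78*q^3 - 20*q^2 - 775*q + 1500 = (q + 3)*(q^4 - 19*q^3 + 135*q^2 - 425*q + 500) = (q - 5)*(q + 3)*(q^3 - 14*q^2 + 65*q - 100) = (q - 5)*(q - 4)*(q + 3)*(q^2 - 10*q + 25) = (q - 5)^2*(q - 4)*(q + 3)*(q - 5)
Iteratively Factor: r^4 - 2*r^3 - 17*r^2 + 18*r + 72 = (r + 3)*(r^3 - 5*r^2 - 2*r + 24) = (r - 4)*(r + 3)*(r^2 - r - 6) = (r - 4)*(r - 3)*(r + 3)*(r + 2)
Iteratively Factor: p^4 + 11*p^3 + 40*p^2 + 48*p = (p + 3)*(p^3 + 8*p^2 + 16*p) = (p + 3)*(p + 4)*(p^2 + 4*p) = (p + 3)*(p + 4)^2*(p)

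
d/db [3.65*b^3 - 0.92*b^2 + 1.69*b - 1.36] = 10.95*b^2 - 1.84*b + 1.69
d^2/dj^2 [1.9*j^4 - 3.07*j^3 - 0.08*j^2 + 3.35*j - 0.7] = 22.8*j^2 - 18.42*j - 0.16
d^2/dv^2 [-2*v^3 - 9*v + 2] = -12*v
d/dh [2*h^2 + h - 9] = 4*h + 1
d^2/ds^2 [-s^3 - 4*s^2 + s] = -6*s - 8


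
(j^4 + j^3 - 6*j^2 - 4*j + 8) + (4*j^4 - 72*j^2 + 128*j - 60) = 5*j^4 + j^3 - 78*j^2 + 124*j - 52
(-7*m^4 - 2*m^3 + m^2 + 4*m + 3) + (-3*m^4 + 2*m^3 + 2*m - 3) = -10*m^4 + m^2 + 6*m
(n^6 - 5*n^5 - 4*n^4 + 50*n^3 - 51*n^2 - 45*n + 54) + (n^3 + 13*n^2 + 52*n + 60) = n^6 - 5*n^5 - 4*n^4 + 51*n^3 - 38*n^2 + 7*n + 114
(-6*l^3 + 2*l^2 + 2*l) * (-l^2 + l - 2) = 6*l^5 - 8*l^4 + 12*l^3 - 2*l^2 - 4*l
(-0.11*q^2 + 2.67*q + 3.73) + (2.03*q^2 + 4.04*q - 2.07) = 1.92*q^2 + 6.71*q + 1.66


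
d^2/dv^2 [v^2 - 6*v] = 2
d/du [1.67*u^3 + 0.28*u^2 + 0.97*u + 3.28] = 5.01*u^2 + 0.56*u + 0.97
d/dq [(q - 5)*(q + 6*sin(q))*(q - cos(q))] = (q - 5)*(q + 6*sin(q))*(sin(q) + 1) + (q - 5)*(q - cos(q))*(6*cos(q) + 1) + (q + 6*sin(q))*(q - cos(q))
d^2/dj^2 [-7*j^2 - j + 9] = -14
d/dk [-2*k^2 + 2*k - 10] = 2 - 4*k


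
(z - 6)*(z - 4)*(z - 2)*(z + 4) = z^4 - 8*z^3 - 4*z^2 + 128*z - 192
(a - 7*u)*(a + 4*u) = a^2 - 3*a*u - 28*u^2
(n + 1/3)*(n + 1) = n^2 + 4*n/3 + 1/3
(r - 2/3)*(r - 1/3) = r^2 - r + 2/9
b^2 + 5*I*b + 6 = (b - I)*(b + 6*I)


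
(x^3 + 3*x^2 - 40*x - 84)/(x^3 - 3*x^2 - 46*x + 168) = (x + 2)/(x - 4)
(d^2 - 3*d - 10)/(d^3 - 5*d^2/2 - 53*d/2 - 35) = 2*(d - 5)/(2*d^2 - 9*d - 35)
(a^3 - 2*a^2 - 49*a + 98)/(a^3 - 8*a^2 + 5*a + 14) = (a + 7)/(a + 1)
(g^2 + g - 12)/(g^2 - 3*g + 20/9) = 9*(g^2 + g - 12)/(9*g^2 - 27*g + 20)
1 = 1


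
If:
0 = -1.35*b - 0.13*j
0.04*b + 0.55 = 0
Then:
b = -13.75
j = 142.79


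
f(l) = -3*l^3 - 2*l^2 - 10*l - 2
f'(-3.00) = -79.00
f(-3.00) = 91.00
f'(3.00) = -103.00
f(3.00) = -131.00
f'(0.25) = -11.56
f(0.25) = -4.67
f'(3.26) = -118.69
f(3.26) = -159.79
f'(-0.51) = -10.30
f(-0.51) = 2.98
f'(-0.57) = -10.64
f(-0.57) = 3.61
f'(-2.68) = -63.92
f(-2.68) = 68.18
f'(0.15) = -10.80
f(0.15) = -3.56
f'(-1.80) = -31.96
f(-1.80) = 27.02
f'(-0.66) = -11.28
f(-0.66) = 4.59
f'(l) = -9*l^2 - 4*l - 10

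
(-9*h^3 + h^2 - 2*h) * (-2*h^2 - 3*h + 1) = 18*h^5 + 25*h^4 - 8*h^3 + 7*h^2 - 2*h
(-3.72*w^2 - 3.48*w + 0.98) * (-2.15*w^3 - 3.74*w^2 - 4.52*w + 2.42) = 7.998*w^5 + 21.3948*w^4 + 27.7226*w^3 + 3.062*w^2 - 12.8512*w + 2.3716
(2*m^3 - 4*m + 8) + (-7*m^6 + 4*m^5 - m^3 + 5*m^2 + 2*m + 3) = -7*m^6 + 4*m^5 + m^3 + 5*m^2 - 2*m + 11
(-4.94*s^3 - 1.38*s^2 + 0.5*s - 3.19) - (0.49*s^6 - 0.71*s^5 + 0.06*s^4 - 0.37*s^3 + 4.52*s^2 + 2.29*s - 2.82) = -0.49*s^6 + 0.71*s^5 - 0.06*s^4 - 4.57*s^3 - 5.9*s^2 - 1.79*s - 0.37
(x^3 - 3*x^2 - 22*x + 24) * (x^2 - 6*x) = x^5 - 9*x^4 - 4*x^3 + 156*x^2 - 144*x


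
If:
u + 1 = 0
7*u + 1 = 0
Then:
No Solution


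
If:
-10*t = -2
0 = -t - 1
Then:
No Solution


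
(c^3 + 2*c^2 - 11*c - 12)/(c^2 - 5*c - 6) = (c^2 + c - 12)/(c - 6)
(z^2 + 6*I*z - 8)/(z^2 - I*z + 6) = (z + 4*I)/(z - 3*I)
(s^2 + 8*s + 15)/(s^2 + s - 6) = (s + 5)/(s - 2)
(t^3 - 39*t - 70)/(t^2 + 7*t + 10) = t - 7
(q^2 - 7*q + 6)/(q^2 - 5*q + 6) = (q^2 - 7*q + 6)/(q^2 - 5*q + 6)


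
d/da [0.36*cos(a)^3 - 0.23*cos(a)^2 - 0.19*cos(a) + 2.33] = (-1.08*cos(a)^2 + 0.46*cos(a) + 0.19)*sin(a)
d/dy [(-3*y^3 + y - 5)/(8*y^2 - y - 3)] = ((16*y - 1)*(3*y^3 - y + 5) + (9*y^2 - 1)*(-8*y^2 + y + 3))/(-8*y^2 + y + 3)^2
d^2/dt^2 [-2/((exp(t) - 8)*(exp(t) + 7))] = (-8*exp(3*t) + 6*exp(2*t) - 450*exp(t) + 112)*exp(t)/(exp(6*t) - 3*exp(5*t) - 165*exp(4*t) + 335*exp(3*t) + 9240*exp(2*t) - 9408*exp(t) - 175616)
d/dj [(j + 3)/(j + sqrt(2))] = (-3 + sqrt(2))/(j + sqrt(2))^2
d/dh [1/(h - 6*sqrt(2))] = -1/(h - 6*sqrt(2))^2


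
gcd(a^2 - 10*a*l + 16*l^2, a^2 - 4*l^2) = a - 2*l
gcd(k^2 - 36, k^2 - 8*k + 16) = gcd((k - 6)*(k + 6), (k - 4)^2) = 1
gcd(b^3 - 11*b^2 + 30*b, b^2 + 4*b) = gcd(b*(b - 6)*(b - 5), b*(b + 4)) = b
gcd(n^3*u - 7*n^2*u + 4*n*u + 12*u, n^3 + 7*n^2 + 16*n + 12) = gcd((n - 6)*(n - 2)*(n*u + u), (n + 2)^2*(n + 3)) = 1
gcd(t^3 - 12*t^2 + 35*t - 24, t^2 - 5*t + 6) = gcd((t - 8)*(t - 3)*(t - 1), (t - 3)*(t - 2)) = t - 3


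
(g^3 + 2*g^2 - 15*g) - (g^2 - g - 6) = g^3 + g^2 - 14*g + 6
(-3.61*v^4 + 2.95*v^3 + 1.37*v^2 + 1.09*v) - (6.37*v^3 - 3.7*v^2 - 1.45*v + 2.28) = -3.61*v^4 - 3.42*v^3 + 5.07*v^2 + 2.54*v - 2.28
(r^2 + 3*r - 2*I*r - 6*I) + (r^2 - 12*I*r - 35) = 2*r^2 + 3*r - 14*I*r - 35 - 6*I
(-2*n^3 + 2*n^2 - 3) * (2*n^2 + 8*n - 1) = -4*n^5 - 12*n^4 + 18*n^3 - 8*n^2 - 24*n + 3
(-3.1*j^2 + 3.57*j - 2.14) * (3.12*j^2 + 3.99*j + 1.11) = -9.672*j^4 - 1.2306*j^3 + 4.1265*j^2 - 4.5759*j - 2.3754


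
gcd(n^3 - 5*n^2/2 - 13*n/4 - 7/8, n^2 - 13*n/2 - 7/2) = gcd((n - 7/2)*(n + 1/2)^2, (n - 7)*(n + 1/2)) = n + 1/2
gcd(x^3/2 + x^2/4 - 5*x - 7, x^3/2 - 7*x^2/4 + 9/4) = 1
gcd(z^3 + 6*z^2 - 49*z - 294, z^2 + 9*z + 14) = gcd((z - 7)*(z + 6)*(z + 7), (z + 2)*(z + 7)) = z + 7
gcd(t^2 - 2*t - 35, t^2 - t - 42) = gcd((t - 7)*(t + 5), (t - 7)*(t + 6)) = t - 7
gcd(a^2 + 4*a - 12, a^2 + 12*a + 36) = a + 6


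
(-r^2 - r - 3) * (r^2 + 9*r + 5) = -r^4 - 10*r^3 - 17*r^2 - 32*r - 15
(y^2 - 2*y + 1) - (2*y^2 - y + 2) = -y^2 - y - 1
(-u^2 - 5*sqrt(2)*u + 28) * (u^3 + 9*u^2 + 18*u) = -u^5 - 9*u^4 - 5*sqrt(2)*u^4 - 45*sqrt(2)*u^3 + 10*u^3 - 90*sqrt(2)*u^2 + 252*u^2 + 504*u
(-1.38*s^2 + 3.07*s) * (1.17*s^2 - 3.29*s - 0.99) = -1.6146*s^4 + 8.1321*s^3 - 8.7341*s^2 - 3.0393*s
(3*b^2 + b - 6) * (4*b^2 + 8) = 12*b^4 + 4*b^3 + 8*b - 48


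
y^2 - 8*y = y*(y - 8)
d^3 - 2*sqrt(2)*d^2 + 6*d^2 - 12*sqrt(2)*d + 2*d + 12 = (d + 6)*(d - sqrt(2))^2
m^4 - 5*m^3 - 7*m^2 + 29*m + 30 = (m - 5)*(m - 3)*(m + 1)*(m + 2)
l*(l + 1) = l^2 + l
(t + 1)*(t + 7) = t^2 + 8*t + 7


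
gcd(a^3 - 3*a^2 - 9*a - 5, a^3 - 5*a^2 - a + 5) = a^2 - 4*a - 5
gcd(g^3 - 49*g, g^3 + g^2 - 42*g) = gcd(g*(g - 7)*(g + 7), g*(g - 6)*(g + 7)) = g^2 + 7*g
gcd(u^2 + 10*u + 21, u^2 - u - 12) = u + 3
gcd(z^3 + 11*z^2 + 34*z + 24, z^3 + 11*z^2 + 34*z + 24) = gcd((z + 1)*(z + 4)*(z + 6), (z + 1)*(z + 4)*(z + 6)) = z^3 + 11*z^2 + 34*z + 24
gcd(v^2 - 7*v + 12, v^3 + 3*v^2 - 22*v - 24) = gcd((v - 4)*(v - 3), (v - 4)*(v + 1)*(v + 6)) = v - 4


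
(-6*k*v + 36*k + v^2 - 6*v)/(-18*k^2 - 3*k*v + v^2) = (v - 6)/(3*k + v)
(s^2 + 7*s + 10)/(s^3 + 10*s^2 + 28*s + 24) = (s + 5)/(s^2 + 8*s + 12)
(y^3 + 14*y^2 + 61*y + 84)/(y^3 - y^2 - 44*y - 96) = (y + 7)/(y - 8)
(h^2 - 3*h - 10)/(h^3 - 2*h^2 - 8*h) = (h - 5)/(h*(h - 4))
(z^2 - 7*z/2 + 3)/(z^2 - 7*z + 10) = (z - 3/2)/(z - 5)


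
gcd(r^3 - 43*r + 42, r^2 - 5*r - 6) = r - 6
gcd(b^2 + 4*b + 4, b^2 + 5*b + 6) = b + 2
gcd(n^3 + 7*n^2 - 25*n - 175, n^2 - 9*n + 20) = n - 5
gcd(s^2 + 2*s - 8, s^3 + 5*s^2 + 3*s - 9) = 1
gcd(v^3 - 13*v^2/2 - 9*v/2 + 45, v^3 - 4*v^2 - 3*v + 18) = v - 3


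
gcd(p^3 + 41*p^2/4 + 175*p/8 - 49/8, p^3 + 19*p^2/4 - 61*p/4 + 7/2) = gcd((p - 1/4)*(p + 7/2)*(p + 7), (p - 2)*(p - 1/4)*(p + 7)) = p^2 + 27*p/4 - 7/4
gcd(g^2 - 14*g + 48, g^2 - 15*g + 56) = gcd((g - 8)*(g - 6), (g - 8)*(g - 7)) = g - 8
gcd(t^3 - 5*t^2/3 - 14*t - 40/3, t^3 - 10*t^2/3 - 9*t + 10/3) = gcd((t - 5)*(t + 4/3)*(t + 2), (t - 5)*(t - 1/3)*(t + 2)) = t^2 - 3*t - 10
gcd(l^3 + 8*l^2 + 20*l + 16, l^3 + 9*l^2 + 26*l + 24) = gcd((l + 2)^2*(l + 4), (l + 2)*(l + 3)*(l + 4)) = l^2 + 6*l + 8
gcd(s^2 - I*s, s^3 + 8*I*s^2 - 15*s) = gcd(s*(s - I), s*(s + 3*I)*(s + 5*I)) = s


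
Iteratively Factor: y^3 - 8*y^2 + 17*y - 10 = (y - 5)*(y^2 - 3*y + 2) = (y - 5)*(y - 2)*(y - 1)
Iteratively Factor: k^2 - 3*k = (k)*(k - 3)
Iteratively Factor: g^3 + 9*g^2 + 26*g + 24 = (g + 3)*(g^2 + 6*g + 8) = (g + 2)*(g + 3)*(g + 4)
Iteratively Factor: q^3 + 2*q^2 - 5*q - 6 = (q + 1)*(q^2 + q - 6) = (q + 1)*(q + 3)*(q - 2)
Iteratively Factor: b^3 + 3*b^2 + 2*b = (b + 1)*(b^2 + 2*b) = b*(b + 1)*(b + 2)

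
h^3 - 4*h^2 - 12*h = h*(h - 6)*(h + 2)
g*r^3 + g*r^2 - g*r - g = (r - 1)*(r + 1)*(g*r + g)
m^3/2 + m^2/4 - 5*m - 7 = (m/2 + 1)*(m - 7/2)*(m + 2)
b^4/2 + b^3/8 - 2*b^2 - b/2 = b*(b/2 + 1)*(b - 2)*(b + 1/4)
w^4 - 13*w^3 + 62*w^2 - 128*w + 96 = (w - 4)^2*(w - 3)*(w - 2)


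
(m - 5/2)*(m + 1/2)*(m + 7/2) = m^3 + 3*m^2/2 - 33*m/4 - 35/8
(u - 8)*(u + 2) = u^2 - 6*u - 16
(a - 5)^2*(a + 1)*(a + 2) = a^4 - 7*a^3 - 3*a^2 + 55*a + 50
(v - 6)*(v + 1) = v^2 - 5*v - 6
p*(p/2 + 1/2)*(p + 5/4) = p^3/2 + 9*p^2/8 + 5*p/8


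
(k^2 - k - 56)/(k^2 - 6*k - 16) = (k + 7)/(k + 2)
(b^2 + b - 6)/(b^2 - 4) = (b + 3)/(b + 2)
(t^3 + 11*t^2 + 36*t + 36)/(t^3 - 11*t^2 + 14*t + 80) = (t^2 + 9*t + 18)/(t^2 - 13*t + 40)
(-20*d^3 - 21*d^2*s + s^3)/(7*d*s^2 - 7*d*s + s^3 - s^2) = (-20*d^3 - 21*d^2*s + s^3)/(s*(7*d*s - 7*d + s^2 - s))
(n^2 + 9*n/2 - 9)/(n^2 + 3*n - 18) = (n - 3/2)/(n - 3)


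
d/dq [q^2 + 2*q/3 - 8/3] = 2*q + 2/3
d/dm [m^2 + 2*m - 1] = 2*m + 2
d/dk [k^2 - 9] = 2*k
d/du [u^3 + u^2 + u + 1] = 3*u^2 + 2*u + 1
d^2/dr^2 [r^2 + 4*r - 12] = 2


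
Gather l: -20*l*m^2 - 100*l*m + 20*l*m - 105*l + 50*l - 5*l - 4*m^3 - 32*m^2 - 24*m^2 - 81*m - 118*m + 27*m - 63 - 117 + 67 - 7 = l*(-20*m^2 - 80*m - 60) - 4*m^3 - 56*m^2 - 172*m - 120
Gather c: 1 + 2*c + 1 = 2*c + 2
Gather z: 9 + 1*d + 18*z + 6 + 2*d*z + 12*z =d + z*(2*d + 30) + 15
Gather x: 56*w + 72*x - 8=56*w + 72*x - 8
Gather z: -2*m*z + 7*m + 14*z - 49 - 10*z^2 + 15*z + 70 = 7*m - 10*z^2 + z*(29 - 2*m) + 21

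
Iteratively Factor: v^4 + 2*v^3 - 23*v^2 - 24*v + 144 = (v + 4)*(v^3 - 2*v^2 - 15*v + 36) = (v - 3)*(v + 4)*(v^2 + v - 12) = (v - 3)^2*(v + 4)*(v + 4)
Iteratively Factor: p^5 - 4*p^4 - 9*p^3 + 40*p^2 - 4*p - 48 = (p + 1)*(p^4 - 5*p^3 - 4*p^2 + 44*p - 48) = (p + 1)*(p + 3)*(p^3 - 8*p^2 + 20*p - 16) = (p - 2)*(p + 1)*(p + 3)*(p^2 - 6*p + 8) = (p - 4)*(p - 2)*(p + 1)*(p + 3)*(p - 2)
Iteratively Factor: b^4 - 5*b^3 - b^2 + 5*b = (b + 1)*(b^3 - 6*b^2 + 5*b) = (b - 1)*(b + 1)*(b^2 - 5*b) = b*(b - 1)*(b + 1)*(b - 5)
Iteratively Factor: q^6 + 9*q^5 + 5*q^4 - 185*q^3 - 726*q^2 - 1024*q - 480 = (q + 3)*(q^5 + 6*q^4 - 13*q^3 - 146*q^2 - 288*q - 160) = (q - 5)*(q + 3)*(q^4 + 11*q^3 + 42*q^2 + 64*q + 32) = (q - 5)*(q + 3)*(q + 4)*(q^3 + 7*q^2 + 14*q + 8) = (q - 5)*(q + 2)*(q + 3)*(q + 4)*(q^2 + 5*q + 4) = (q - 5)*(q + 2)*(q + 3)*(q + 4)^2*(q + 1)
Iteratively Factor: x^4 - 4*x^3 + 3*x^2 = (x - 1)*(x^3 - 3*x^2) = x*(x - 1)*(x^2 - 3*x) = x^2*(x - 1)*(x - 3)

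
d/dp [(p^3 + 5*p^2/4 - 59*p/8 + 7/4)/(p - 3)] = (16*p^3 - 62*p^2 - 60*p + 163)/(8*(p^2 - 6*p + 9))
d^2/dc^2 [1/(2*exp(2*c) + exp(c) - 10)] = (2*(4*exp(c) + 1)^2*exp(c) - (8*exp(c) + 1)*(2*exp(2*c) + exp(c) - 10))*exp(c)/(2*exp(2*c) + exp(c) - 10)^3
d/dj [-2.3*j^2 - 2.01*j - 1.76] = -4.6*j - 2.01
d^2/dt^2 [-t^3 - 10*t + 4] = -6*t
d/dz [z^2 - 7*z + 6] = 2*z - 7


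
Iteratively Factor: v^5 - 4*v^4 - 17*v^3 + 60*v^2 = (v)*(v^4 - 4*v^3 - 17*v^2 + 60*v) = v*(v - 3)*(v^3 - v^2 - 20*v) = v^2*(v - 3)*(v^2 - v - 20) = v^2*(v - 5)*(v - 3)*(v + 4)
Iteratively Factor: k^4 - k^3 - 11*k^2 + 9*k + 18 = (k + 1)*(k^3 - 2*k^2 - 9*k + 18) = (k - 2)*(k + 1)*(k^2 - 9) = (k - 2)*(k + 1)*(k + 3)*(k - 3)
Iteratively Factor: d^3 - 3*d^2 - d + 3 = (d - 1)*(d^2 - 2*d - 3) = (d - 3)*(d - 1)*(d + 1)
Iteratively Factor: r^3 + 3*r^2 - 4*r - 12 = (r + 3)*(r^2 - 4) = (r + 2)*(r + 3)*(r - 2)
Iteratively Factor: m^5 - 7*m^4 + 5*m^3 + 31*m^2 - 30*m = (m + 2)*(m^4 - 9*m^3 + 23*m^2 - 15*m) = (m - 5)*(m + 2)*(m^3 - 4*m^2 + 3*m) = m*(m - 5)*(m + 2)*(m^2 - 4*m + 3) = m*(m - 5)*(m - 1)*(m + 2)*(m - 3)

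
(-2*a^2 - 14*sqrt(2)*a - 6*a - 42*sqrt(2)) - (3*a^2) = -5*a^2 - 14*sqrt(2)*a - 6*a - 42*sqrt(2)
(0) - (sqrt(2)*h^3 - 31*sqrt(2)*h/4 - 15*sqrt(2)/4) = -sqrt(2)*h^3 + 31*sqrt(2)*h/4 + 15*sqrt(2)/4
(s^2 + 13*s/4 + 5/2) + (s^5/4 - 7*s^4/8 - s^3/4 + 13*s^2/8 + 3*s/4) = s^5/4 - 7*s^4/8 - s^3/4 + 21*s^2/8 + 4*s + 5/2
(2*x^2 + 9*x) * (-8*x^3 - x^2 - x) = -16*x^5 - 74*x^4 - 11*x^3 - 9*x^2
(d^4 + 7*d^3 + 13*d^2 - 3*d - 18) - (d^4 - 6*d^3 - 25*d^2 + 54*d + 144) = 13*d^3 + 38*d^2 - 57*d - 162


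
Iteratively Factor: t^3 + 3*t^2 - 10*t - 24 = (t + 2)*(t^2 + t - 12) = (t + 2)*(t + 4)*(t - 3)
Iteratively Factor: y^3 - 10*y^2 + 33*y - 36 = (y - 3)*(y^2 - 7*y + 12) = (y - 4)*(y - 3)*(y - 3)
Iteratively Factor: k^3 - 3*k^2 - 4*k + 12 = (k - 3)*(k^2 - 4) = (k - 3)*(k + 2)*(k - 2)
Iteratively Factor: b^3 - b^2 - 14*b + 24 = (b + 4)*(b^2 - 5*b + 6) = (b - 3)*(b + 4)*(b - 2)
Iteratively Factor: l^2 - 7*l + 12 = (l - 3)*(l - 4)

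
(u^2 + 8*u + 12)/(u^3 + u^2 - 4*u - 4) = (u + 6)/(u^2 - u - 2)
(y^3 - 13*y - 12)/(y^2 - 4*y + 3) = (y^3 - 13*y - 12)/(y^2 - 4*y + 3)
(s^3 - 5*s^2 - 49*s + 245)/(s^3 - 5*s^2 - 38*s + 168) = (s^2 + 2*s - 35)/(s^2 + 2*s - 24)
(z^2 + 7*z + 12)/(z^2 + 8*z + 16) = (z + 3)/(z + 4)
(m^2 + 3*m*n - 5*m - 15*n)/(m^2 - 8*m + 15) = (m + 3*n)/(m - 3)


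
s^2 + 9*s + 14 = (s + 2)*(s + 7)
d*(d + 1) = d^2 + d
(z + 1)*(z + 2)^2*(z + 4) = z^4 + 9*z^3 + 28*z^2 + 36*z + 16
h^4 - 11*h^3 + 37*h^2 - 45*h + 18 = (h - 6)*(h - 3)*(h - 1)^2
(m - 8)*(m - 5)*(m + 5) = m^3 - 8*m^2 - 25*m + 200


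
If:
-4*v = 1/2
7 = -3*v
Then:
No Solution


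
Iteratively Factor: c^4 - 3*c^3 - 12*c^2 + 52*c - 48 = (c + 4)*(c^3 - 7*c^2 + 16*c - 12) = (c - 2)*(c + 4)*(c^2 - 5*c + 6) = (c - 2)^2*(c + 4)*(c - 3)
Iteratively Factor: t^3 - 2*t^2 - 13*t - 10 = (t - 5)*(t^2 + 3*t + 2) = (t - 5)*(t + 2)*(t + 1)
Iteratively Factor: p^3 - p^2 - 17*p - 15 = (p + 3)*(p^2 - 4*p - 5) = (p + 1)*(p + 3)*(p - 5)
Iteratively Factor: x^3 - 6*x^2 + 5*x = (x)*(x^2 - 6*x + 5) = x*(x - 1)*(x - 5)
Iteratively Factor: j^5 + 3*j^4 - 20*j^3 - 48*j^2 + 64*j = (j + 4)*(j^4 - j^3 - 16*j^2 + 16*j) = (j - 4)*(j + 4)*(j^3 + 3*j^2 - 4*j) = (j - 4)*(j + 4)^2*(j^2 - j) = j*(j - 4)*(j + 4)^2*(j - 1)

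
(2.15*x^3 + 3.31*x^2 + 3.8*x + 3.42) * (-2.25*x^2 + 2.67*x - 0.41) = -4.8375*x^5 - 1.707*x^4 - 0.593799999999999*x^3 + 1.0939*x^2 + 7.5734*x - 1.4022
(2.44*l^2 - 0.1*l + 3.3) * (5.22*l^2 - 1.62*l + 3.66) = 12.7368*l^4 - 4.4748*l^3 + 26.3184*l^2 - 5.712*l + 12.078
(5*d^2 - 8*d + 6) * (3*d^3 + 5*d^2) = 15*d^5 + d^4 - 22*d^3 + 30*d^2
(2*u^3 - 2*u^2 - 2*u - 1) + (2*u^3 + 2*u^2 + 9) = 4*u^3 - 2*u + 8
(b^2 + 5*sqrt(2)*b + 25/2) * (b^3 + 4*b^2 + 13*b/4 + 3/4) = b^5 + 4*b^4 + 5*sqrt(2)*b^4 + 63*b^3/4 + 20*sqrt(2)*b^3 + 65*sqrt(2)*b^2/4 + 203*b^2/4 + 15*sqrt(2)*b/4 + 325*b/8 + 75/8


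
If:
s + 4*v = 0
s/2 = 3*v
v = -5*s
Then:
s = 0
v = 0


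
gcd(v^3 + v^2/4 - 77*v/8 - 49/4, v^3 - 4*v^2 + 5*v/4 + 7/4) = v - 7/2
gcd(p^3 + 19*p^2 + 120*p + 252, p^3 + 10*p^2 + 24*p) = p + 6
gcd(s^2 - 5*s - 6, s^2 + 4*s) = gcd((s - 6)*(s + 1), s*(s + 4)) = 1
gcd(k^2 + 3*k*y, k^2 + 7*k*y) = k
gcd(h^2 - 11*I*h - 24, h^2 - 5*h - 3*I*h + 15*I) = h - 3*I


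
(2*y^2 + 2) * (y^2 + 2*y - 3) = 2*y^4 + 4*y^3 - 4*y^2 + 4*y - 6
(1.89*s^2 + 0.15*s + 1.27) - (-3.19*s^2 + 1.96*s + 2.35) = 5.08*s^2 - 1.81*s - 1.08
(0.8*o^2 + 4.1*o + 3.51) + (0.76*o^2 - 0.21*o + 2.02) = 1.56*o^2 + 3.89*o + 5.53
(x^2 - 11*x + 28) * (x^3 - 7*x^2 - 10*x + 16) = x^5 - 18*x^4 + 95*x^3 - 70*x^2 - 456*x + 448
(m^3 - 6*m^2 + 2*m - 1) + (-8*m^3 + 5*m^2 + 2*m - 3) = -7*m^3 - m^2 + 4*m - 4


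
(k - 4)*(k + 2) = k^2 - 2*k - 8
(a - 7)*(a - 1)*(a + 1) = a^3 - 7*a^2 - a + 7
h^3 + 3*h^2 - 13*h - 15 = (h - 3)*(h + 1)*(h + 5)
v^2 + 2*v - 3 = (v - 1)*(v + 3)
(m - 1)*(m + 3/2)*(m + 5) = m^3 + 11*m^2/2 + m - 15/2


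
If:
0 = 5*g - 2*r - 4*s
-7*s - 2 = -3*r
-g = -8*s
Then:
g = 16/47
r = 36/47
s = 2/47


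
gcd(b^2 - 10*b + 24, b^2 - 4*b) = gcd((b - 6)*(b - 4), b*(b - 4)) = b - 4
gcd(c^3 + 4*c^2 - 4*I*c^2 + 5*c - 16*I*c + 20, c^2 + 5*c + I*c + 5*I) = c + I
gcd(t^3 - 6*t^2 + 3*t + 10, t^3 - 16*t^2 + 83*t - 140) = t - 5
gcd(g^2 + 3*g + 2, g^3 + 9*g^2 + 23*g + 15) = g + 1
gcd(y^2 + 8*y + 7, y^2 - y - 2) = y + 1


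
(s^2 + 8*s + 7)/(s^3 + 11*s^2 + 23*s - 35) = (s + 1)/(s^2 + 4*s - 5)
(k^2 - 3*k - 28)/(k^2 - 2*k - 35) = (k + 4)/(k + 5)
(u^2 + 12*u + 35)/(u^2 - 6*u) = (u^2 + 12*u + 35)/(u*(u - 6))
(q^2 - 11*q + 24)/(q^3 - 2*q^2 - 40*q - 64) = (q - 3)/(q^2 + 6*q + 8)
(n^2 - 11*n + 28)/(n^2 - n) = (n^2 - 11*n + 28)/(n*(n - 1))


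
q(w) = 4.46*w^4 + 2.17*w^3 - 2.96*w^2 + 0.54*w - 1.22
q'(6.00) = 4052.82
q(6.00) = 6144.34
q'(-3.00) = -404.79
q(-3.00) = 273.19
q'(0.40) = 0.36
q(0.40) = -1.22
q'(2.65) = 362.56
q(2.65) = 239.75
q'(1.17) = 31.10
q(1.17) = 7.19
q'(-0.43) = 2.87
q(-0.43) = -2.02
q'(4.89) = 2213.29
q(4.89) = 2734.56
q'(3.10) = 576.22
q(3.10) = 448.55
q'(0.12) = -0.05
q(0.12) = -1.19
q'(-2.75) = -304.96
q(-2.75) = 184.85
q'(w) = 17.84*w^3 + 6.51*w^2 - 5.92*w + 0.54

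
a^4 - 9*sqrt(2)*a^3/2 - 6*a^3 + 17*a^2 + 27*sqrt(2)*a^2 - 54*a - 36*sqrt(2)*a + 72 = (a - 4)*(a - 2)*(a - 3*sqrt(2))*(a - 3*sqrt(2)/2)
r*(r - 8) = r^2 - 8*r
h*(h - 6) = h^2 - 6*h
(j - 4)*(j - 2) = j^2 - 6*j + 8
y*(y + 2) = y^2 + 2*y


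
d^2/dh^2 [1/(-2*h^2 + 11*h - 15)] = 2*(4*h^2 - 22*h - (4*h - 11)^2 + 30)/(2*h^2 - 11*h + 15)^3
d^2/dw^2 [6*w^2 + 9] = 12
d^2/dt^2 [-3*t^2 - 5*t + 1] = -6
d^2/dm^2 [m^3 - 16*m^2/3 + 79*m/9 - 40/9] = 6*m - 32/3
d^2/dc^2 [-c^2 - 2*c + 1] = -2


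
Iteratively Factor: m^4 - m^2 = (m - 1)*(m^3 + m^2) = (m - 1)*(m + 1)*(m^2) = m*(m - 1)*(m + 1)*(m)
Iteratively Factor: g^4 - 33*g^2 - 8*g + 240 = (g - 3)*(g^3 + 3*g^2 - 24*g - 80) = (g - 5)*(g - 3)*(g^2 + 8*g + 16) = (g - 5)*(g - 3)*(g + 4)*(g + 4)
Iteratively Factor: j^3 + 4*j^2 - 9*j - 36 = (j + 4)*(j^2 - 9) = (j - 3)*(j + 4)*(j + 3)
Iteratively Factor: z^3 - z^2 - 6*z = (z + 2)*(z^2 - 3*z) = z*(z + 2)*(z - 3)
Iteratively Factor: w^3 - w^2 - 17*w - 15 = (w - 5)*(w^2 + 4*w + 3) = (w - 5)*(w + 1)*(w + 3)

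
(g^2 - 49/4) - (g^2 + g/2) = -g/2 - 49/4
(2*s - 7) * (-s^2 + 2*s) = -2*s^3 + 11*s^2 - 14*s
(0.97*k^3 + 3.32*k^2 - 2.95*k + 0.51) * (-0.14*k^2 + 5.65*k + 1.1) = -0.1358*k^5 + 5.0157*k^4 + 20.238*k^3 - 13.0869*k^2 - 0.3635*k + 0.561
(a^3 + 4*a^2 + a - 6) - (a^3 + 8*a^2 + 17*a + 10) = -4*a^2 - 16*a - 16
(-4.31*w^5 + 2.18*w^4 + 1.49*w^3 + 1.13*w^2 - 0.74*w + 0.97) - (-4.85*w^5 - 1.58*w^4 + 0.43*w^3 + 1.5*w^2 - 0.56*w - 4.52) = 0.54*w^5 + 3.76*w^4 + 1.06*w^3 - 0.37*w^2 - 0.18*w + 5.49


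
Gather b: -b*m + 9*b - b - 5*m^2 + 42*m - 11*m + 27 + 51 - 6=b*(8 - m) - 5*m^2 + 31*m + 72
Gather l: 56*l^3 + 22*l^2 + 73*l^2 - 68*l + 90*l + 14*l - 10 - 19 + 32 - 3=56*l^3 + 95*l^2 + 36*l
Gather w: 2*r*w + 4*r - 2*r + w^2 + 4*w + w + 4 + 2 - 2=2*r + w^2 + w*(2*r + 5) + 4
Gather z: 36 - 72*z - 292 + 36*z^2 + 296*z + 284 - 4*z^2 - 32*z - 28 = 32*z^2 + 192*z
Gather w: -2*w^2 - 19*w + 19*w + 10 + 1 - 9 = 2 - 2*w^2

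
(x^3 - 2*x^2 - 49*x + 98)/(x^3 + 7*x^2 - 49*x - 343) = (x - 2)/(x + 7)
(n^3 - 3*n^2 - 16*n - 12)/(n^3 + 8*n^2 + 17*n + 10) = (n - 6)/(n + 5)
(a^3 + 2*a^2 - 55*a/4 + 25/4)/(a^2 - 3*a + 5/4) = a + 5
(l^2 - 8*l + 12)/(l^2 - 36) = (l - 2)/(l + 6)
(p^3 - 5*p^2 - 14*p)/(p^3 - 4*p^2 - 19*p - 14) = p/(p + 1)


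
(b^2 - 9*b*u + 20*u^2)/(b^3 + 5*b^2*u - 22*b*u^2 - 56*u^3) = (b - 5*u)/(b^2 + 9*b*u + 14*u^2)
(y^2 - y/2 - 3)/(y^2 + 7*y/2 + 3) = (y - 2)/(y + 2)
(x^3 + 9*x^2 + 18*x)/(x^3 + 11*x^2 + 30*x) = (x + 3)/(x + 5)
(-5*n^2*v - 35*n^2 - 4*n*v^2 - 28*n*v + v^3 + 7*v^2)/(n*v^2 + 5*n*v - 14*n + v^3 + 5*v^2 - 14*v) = (-5*n + v)/(v - 2)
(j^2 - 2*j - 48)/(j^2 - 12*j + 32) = (j + 6)/(j - 4)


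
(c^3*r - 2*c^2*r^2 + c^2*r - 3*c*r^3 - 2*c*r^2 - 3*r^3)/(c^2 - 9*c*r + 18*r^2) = r*(-c^2 - c*r - c - r)/(-c + 6*r)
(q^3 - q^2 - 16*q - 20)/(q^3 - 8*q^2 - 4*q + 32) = (q^2 - 3*q - 10)/(q^2 - 10*q + 16)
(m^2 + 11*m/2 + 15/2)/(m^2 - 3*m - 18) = (m + 5/2)/(m - 6)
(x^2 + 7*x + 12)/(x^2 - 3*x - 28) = (x + 3)/(x - 7)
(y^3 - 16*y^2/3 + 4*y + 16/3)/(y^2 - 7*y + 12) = (3*y^2 - 4*y - 4)/(3*(y - 3))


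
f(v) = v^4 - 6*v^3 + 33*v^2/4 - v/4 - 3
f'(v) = 4*v^3 - 18*v^2 + 33*v/2 - 1/4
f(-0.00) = -3.00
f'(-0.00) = -0.25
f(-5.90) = 2729.67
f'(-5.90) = -1545.70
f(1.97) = -2.29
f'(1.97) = -7.02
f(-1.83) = 73.07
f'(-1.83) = -115.24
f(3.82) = -5.09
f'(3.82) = 23.09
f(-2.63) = 211.71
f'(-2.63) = -240.91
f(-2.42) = 165.25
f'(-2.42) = -202.29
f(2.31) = -5.04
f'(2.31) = -8.88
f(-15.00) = 72732.00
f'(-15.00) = -17797.75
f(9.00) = 2850.00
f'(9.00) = 1606.25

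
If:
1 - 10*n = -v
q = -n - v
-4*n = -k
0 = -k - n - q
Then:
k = 2/3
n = 1/6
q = -5/6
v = 2/3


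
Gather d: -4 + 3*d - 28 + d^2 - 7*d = d^2 - 4*d - 32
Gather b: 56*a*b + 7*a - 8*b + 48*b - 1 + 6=7*a + b*(56*a + 40) + 5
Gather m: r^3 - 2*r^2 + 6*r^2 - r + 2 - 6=r^3 + 4*r^2 - r - 4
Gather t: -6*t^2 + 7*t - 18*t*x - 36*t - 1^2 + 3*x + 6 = -6*t^2 + t*(-18*x - 29) + 3*x + 5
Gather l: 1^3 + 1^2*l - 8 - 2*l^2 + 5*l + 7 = -2*l^2 + 6*l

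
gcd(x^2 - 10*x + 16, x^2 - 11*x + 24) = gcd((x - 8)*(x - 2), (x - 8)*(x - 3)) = x - 8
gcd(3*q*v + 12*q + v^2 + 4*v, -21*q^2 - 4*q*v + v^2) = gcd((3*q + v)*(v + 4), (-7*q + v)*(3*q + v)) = 3*q + v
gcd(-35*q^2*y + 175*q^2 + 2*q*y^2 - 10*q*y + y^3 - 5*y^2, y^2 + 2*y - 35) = y - 5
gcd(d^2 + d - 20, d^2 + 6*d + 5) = d + 5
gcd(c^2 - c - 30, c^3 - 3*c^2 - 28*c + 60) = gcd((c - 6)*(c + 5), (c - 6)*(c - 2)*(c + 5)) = c^2 - c - 30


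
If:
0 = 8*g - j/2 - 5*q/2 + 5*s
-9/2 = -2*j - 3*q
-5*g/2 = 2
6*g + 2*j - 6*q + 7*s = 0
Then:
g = -4/5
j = -123/1310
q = 2047/1310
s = 1344/655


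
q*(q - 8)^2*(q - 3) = q^4 - 19*q^3 + 112*q^2 - 192*q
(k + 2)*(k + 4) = k^2 + 6*k + 8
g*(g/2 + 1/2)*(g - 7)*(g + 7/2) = g^4/2 - 5*g^3/4 - 14*g^2 - 49*g/4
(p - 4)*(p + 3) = p^2 - p - 12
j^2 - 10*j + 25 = (j - 5)^2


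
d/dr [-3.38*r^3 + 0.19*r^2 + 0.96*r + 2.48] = -10.14*r^2 + 0.38*r + 0.96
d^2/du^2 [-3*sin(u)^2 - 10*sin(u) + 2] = 10*sin(u) - 6*cos(2*u)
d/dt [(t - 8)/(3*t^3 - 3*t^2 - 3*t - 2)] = (-6*t^3 + 75*t^2 - 48*t - 26)/(9*t^6 - 18*t^5 - 9*t^4 + 6*t^3 + 21*t^2 + 12*t + 4)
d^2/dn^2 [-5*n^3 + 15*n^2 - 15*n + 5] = 30 - 30*n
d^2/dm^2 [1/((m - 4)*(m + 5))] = 2*((m - 4)^2 + (m - 4)*(m + 5) + (m + 5)^2)/((m - 4)^3*(m + 5)^3)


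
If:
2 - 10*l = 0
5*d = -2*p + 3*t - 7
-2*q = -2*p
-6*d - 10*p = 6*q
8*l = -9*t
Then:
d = -452/255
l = 1/5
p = 113/170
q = 113/170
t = -8/45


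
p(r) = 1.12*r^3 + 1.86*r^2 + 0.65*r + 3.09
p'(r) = 3.36*r^2 + 3.72*r + 0.65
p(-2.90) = -10.47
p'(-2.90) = 18.12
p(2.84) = 45.59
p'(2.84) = 38.32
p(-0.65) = 3.15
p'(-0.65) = -0.35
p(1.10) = 7.55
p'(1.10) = 8.81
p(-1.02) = 3.17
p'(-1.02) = 0.35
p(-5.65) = -143.21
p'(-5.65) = 86.89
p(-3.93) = -38.72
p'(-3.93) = 37.93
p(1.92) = 19.12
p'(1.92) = 20.18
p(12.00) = 2214.09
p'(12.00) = 529.13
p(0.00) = 3.09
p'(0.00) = 0.65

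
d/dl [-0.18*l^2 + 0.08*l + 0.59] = 0.08 - 0.36*l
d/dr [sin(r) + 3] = cos(r)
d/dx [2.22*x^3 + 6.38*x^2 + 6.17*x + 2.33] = 6.66*x^2 + 12.76*x + 6.17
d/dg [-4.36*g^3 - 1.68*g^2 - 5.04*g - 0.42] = -13.08*g^2 - 3.36*g - 5.04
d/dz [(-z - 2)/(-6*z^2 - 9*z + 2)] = (6*z^2 + 9*z - 3*(z + 2)*(4*z + 3) - 2)/(6*z^2 + 9*z - 2)^2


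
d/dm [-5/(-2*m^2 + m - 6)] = 5*(1 - 4*m)/(2*m^2 - m + 6)^2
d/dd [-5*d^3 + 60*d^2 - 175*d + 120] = -15*d^2 + 120*d - 175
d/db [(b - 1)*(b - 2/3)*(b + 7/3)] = 3*b^2 + 4*b/3 - 29/9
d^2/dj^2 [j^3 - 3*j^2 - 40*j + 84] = 6*j - 6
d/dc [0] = 0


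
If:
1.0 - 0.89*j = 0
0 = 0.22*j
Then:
No Solution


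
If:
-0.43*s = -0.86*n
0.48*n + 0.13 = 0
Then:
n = -0.27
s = -0.54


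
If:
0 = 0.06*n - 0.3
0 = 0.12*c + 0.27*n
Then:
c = -11.25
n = 5.00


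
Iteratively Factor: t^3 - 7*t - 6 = (t + 2)*(t^2 - 2*t - 3) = (t - 3)*(t + 2)*(t + 1)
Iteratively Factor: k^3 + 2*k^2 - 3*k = (k - 1)*(k^2 + 3*k) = (k - 1)*(k + 3)*(k)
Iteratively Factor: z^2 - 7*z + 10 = (z - 2)*(z - 5)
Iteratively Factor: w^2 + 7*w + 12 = (w + 3)*(w + 4)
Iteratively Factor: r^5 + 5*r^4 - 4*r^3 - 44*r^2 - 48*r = (r + 2)*(r^4 + 3*r^3 - 10*r^2 - 24*r) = (r + 2)^2*(r^3 + r^2 - 12*r) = (r - 3)*(r + 2)^2*(r^2 + 4*r) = r*(r - 3)*(r + 2)^2*(r + 4)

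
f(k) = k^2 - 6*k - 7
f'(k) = 2*k - 6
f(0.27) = -8.55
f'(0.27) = -5.46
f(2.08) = -15.15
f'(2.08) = -1.84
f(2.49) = -15.74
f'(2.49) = -1.02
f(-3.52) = 26.51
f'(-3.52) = -13.04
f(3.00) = -16.00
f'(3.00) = 0.00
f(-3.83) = 30.65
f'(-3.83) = -13.66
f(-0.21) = -5.70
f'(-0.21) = -6.42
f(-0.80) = -1.56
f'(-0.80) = -7.60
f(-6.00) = 65.00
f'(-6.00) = -18.00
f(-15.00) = 308.00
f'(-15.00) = -36.00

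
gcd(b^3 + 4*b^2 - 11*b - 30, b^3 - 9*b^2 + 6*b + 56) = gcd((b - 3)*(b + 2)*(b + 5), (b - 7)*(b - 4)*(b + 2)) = b + 2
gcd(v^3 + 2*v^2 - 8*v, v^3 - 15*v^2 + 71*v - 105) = 1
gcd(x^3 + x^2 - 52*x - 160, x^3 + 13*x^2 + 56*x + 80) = x^2 + 9*x + 20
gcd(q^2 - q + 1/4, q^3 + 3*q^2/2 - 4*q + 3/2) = q - 1/2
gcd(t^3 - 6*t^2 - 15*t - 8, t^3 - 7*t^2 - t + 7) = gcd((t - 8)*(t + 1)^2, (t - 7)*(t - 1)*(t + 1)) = t + 1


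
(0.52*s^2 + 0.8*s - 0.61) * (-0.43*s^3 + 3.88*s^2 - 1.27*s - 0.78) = -0.2236*s^5 + 1.6736*s^4 + 2.7059*s^3 - 3.7884*s^2 + 0.1507*s + 0.4758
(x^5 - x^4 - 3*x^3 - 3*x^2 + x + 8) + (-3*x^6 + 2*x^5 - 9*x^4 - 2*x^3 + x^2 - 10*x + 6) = -3*x^6 + 3*x^5 - 10*x^4 - 5*x^3 - 2*x^2 - 9*x + 14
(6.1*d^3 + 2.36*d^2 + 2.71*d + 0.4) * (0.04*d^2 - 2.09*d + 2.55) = 0.244*d^5 - 12.6546*d^4 + 10.731*d^3 + 0.370099999999999*d^2 + 6.0745*d + 1.02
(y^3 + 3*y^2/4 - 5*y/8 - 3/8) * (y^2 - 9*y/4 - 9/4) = y^5 - 3*y^4/2 - 73*y^3/16 - 21*y^2/32 + 9*y/4 + 27/32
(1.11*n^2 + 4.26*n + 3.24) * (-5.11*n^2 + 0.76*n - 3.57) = -5.6721*n^4 - 20.925*n^3 - 17.2815*n^2 - 12.7458*n - 11.5668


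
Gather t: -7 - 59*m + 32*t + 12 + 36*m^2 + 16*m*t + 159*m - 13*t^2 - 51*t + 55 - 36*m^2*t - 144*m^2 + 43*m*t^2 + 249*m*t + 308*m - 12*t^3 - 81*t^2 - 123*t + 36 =-108*m^2 + 408*m - 12*t^3 + t^2*(43*m - 94) + t*(-36*m^2 + 265*m - 142) + 96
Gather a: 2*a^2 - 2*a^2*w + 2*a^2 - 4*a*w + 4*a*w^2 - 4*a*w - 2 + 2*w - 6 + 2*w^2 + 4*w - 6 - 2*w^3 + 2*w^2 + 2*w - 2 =a^2*(4 - 2*w) + a*(4*w^2 - 8*w) - 2*w^3 + 4*w^2 + 8*w - 16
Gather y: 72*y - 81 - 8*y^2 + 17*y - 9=-8*y^2 + 89*y - 90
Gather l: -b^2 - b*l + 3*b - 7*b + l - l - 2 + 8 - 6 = -b^2 - b*l - 4*b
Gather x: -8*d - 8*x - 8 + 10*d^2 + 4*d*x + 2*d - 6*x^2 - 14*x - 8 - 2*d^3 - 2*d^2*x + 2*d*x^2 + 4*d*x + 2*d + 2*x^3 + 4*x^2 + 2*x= -2*d^3 + 10*d^2 - 4*d + 2*x^3 + x^2*(2*d - 2) + x*(-2*d^2 + 8*d - 20) - 16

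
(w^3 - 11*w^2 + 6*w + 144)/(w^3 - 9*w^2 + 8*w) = (w^2 - 3*w - 18)/(w*(w - 1))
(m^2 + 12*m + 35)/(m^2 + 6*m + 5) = (m + 7)/(m + 1)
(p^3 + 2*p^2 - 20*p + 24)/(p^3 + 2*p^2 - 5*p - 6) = (p^2 + 4*p - 12)/(p^2 + 4*p + 3)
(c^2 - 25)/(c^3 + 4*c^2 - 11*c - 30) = (c - 5)/(c^2 - c - 6)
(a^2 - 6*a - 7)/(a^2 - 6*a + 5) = (a^2 - 6*a - 7)/(a^2 - 6*a + 5)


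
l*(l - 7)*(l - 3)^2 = l^4 - 13*l^3 + 51*l^2 - 63*l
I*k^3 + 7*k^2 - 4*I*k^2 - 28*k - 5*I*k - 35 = (k - 5)*(k - 7*I)*(I*k + I)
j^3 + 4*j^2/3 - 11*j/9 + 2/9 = (j - 1/3)^2*(j + 2)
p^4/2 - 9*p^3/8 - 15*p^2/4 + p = p*(p/2 + 1)*(p - 4)*(p - 1/4)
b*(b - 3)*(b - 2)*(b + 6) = b^4 + b^3 - 24*b^2 + 36*b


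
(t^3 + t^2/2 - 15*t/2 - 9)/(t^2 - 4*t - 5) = (-2*t^3 - t^2 + 15*t + 18)/(2*(-t^2 + 4*t + 5))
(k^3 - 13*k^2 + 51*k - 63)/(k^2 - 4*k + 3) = (k^2 - 10*k + 21)/(k - 1)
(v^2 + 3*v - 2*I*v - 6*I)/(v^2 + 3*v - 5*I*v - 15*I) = (v - 2*I)/(v - 5*I)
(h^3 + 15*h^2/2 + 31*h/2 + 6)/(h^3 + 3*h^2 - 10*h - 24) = (h^2 + 7*h/2 + 3/2)/(h^2 - h - 6)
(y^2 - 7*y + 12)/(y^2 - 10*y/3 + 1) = 3*(y - 4)/(3*y - 1)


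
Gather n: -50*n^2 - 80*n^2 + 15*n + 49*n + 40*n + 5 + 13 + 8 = -130*n^2 + 104*n + 26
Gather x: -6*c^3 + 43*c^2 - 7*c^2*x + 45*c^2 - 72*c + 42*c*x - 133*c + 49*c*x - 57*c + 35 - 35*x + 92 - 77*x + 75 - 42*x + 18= -6*c^3 + 88*c^2 - 262*c + x*(-7*c^2 + 91*c - 154) + 220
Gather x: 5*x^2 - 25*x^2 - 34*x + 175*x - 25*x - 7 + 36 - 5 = -20*x^2 + 116*x + 24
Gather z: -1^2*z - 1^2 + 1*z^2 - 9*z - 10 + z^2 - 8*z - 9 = 2*z^2 - 18*z - 20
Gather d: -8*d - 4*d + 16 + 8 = 24 - 12*d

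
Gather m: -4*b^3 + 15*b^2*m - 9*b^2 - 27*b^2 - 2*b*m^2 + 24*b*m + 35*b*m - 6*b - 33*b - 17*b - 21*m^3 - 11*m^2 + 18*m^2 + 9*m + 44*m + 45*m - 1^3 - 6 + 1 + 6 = -4*b^3 - 36*b^2 - 56*b - 21*m^3 + m^2*(7 - 2*b) + m*(15*b^2 + 59*b + 98)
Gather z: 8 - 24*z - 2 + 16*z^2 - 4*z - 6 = 16*z^2 - 28*z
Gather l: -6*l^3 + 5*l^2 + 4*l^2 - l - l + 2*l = -6*l^3 + 9*l^2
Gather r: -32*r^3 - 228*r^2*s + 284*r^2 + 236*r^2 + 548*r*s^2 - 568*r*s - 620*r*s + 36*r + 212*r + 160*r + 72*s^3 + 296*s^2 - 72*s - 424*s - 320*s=-32*r^3 + r^2*(520 - 228*s) + r*(548*s^2 - 1188*s + 408) + 72*s^3 + 296*s^2 - 816*s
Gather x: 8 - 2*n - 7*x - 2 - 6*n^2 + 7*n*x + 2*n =-6*n^2 + x*(7*n - 7) + 6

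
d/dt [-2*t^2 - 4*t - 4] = -4*t - 4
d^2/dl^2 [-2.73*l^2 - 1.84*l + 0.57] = -5.46000000000000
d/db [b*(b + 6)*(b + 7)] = 3*b^2 + 26*b + 42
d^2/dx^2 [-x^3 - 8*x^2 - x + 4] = -6*x - 16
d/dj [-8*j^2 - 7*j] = -16*j - 7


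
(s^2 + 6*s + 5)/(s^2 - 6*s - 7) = (s + 5)/(s - 7)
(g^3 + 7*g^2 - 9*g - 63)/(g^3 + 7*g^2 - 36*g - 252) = (g^2 - 9)/(g^2 - 36)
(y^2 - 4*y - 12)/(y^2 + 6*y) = (y^2 - 4*y - 12)/(y*(y + 6))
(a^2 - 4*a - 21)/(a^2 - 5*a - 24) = (a - 7)/(a - 8)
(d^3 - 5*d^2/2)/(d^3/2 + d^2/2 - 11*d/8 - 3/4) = d^2*(8*d - 20)/(4*d^3 + 4*d^2 - 11*d - 6)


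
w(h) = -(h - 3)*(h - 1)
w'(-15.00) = 34.00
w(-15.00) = -288.00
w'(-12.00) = 28.00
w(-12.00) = -195.00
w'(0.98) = 2.04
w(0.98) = -0.04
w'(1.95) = 0.10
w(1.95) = 1.00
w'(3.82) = -3.64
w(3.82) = -2.31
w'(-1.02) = 6.04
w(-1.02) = -8.12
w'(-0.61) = 5.22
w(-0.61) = -5.81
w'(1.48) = 1.04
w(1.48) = 0.73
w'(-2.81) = 9.62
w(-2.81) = -22.14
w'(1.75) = 0.50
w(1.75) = 0.94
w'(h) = 4 - 2*h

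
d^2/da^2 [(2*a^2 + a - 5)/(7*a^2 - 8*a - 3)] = 2*(161*a^3 - 609*a^2 + 903*a - 431)/(343*a^6 - 1176*a^5 + 903*a^4 + 496*a^3 - 387*a^2 - 216*a - 27)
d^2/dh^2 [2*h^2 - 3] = 4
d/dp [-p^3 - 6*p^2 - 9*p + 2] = -3*p^2 - 12*p - 9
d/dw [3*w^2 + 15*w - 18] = 6*w + 15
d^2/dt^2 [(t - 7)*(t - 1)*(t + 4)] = 6*t - 8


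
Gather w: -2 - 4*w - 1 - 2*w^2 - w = -2*w^2 - 5*w - 3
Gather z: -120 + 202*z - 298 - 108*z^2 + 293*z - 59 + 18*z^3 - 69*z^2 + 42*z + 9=18*z^3 - 177*z^2 + 537*z - 468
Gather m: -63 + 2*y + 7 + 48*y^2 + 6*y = 48*y^2 + 8*y - 56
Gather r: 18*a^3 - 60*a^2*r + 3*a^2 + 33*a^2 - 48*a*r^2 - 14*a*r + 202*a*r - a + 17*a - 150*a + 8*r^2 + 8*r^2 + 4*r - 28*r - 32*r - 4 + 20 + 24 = 18*a^3 + 36*a^2 - 134*a + r^2*(16 - 48*a) + r*(-60*a^2 + 188*a - 56) + 40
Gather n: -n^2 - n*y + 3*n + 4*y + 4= -n^2 + n*(3 - y) + 4*y + 4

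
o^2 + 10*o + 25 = (o + 5)^2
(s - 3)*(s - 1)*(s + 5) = s^3 + s^2 - 17*s + 15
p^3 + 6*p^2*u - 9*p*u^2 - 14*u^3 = (p - 2*u)*(p + u)*(p + 7*u)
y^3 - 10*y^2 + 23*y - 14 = (y - 7)*(y - 2)*(y - 1)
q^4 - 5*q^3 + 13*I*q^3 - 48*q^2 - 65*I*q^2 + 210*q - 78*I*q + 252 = (q - 6)*(q + 1)*(q + 6*I)*(q + 7*I)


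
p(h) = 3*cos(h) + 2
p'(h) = -3*sin(h)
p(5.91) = 4.79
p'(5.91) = 1.09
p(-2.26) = 0.09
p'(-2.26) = 2.32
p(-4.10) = 0.28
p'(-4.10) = -2.45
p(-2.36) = -0.13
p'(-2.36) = 2.11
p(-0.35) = 4.82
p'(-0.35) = 1.03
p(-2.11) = 0.46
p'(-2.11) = 2.57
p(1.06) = 3.47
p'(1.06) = -2.62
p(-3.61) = -0.68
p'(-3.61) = -1.35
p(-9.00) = -0.73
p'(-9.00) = 1.24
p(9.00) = -0.73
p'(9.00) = -1.24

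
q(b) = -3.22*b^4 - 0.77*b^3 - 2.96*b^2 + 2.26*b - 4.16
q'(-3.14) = 396.83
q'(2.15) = -149.15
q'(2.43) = -210.58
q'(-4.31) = 1016.08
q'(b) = -12.88*b^3 - 2.31*b^2 - 5.92*b + 2.26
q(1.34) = -18.68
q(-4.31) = -1118.37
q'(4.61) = -1336.01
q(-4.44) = -1256.53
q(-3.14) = -329.62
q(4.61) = -1586.40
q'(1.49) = -54.30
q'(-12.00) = 21997.30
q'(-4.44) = 1110.37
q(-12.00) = -65896.88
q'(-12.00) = 21997.30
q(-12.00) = -65896.88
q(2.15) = -89.44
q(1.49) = -25.78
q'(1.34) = -40.81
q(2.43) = -139.47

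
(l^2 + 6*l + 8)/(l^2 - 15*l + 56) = (l^2 + 6*l + 8)/(l^2 - 15*l + 56)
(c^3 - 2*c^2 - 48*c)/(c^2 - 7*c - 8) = c*(c + 6)/(c + 1)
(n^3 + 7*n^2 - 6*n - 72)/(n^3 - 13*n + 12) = (n + 6)/(n - 1)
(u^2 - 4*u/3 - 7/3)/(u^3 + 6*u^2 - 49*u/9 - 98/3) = 3*(u + 1)/(3*u^2 + 25*u + 42)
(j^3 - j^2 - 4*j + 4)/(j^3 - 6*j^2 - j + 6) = (j^2 - 4)/(j^2 - 5*j - 6)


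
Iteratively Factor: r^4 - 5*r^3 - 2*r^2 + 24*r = (r + 2)*(r^3 - 7*r^2 + 12*r) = (r - 3)*(r + 2)*(r^2 - 4*r) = r*(r - 3)*(r + 2)*(r - 4)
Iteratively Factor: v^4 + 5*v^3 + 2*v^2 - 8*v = (v + 2)*(v^3 + 3*v^2 - 4*v) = (v - 1)*(v + 2)*(v^2 + 4*v) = (v - 1)*(v + 2)*(v + 4)*(v)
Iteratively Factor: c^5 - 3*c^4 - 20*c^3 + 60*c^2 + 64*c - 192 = (c - 2)*(c^4 - c^3 - 22*c^2 + 16*c + 96) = (c - 2)*(c + 2)*(c^3 - 3*c^2 - 16*c + 48) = (c - 4)*(c - 2)*(c + 2)*(c^2 + c - 12) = (c - 4)*(c - 2)*(c + 2)*(c + 4)*(c - 3)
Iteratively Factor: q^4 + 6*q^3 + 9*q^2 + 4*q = (q + 1)*(q^3 + 5*q^2 + 4*q) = q*(q + 1)*(q^2 + 5*q + 4) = q*(q + 1)^2*(q + 4)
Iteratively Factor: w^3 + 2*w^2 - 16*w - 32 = (w - 4)*(w^2 + 6*w + 8) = (w - 4)*(w + 2)*(w + 4)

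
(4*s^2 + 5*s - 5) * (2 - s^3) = -4*s^5 - 5*s^4 + 5*s^3 + 8*s^2 + 10*s - 10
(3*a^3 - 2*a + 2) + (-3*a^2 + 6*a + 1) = 3*a^3 - 3*a^2 + 4*a + 3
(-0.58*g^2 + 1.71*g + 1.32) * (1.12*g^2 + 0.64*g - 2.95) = -0.6496*g^4 + 1.544*g^3 + 4.2838*g^2 - 4.1997*g - 3.894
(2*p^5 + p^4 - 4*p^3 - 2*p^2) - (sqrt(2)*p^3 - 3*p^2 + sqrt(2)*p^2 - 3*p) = 2*p^5 + p^4 - 4*p^3 - sqrt(2)*p^3 - sqrt(2)*p^2 + p^2 + 3*p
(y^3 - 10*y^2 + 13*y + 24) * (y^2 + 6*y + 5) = y^5 - 4*y^4 - 42*y^3 + 52*y^2 + 209*y + 120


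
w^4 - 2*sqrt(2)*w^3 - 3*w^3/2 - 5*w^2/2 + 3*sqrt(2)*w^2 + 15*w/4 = w*(w - 3/2)*(w - 5*sqrt(2)/2)*(w + sqrt(2)/2)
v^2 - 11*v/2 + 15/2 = (v - 3)*(v - 5/2)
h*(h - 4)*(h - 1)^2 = h^4 - 6*h^3 + 9*h^2 - 4*h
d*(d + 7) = d^2 + 7*d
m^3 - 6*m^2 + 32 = (m - 4)^2*(m + 2)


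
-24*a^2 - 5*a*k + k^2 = (-8*a + k)*(3*a + k)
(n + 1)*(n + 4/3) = n^2 + 7*n/3 + 4/3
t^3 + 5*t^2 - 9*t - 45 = (t - 3)*(t + 3)*(t + 5)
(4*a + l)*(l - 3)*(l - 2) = 4*a*l^2 - 20*a*l + 24*a + l^3 - 5*l^2 + 6*l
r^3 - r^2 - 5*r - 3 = (r - 3)*(r + 1)^2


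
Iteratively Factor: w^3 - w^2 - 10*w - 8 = (w - 4)*(w^2 + 3*w + 2) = (w - 4)*(w + 1)*(w + 2)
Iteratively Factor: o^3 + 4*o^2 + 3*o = (o + 1)*(o^2 + 3*o) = o*(o + 1)*(o + 3)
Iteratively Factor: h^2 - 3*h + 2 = (h - 2)*(h - 1)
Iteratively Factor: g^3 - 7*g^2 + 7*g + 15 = (g - 5)*(g^2 - 2*g - 3) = (g - 5)*(g + 1)*(g - 3)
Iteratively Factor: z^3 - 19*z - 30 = (z - 5)*(z^2 + 5*z + 6) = (z - 5)*(z + 3)*(z + 2)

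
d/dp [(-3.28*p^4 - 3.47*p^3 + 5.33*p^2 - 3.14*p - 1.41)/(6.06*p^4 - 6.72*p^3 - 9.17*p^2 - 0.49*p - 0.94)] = (43.0698*p^6 - 4.44439999999997*p^5 + 129.5443*p^4 + 7.71019999999999*p^3 - 50.0457*p^2 - 35.8798*p + 2.2607)/(36.7236*p^8 - 81.4464*p^7 - 65.982*p^6 + 117.306*p^5 + 79.2817*p^4 + 21.6202*p^3 + 17.4797*p^2 + 0.9212*p + 0.8836)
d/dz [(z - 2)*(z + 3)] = 2*z + 1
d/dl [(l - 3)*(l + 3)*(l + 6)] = 3*l^2 + 12*l - 9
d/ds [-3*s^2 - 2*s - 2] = -6*s - 2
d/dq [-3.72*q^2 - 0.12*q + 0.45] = -7.44*q - 0.12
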